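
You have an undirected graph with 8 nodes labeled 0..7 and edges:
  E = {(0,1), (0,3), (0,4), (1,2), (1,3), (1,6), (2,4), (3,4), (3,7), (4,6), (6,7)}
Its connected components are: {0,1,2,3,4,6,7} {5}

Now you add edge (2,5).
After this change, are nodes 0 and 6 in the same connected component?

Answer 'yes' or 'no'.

Initial components: {0,1,2,3,4,6,7} {5}
Adding edge (2,5): merges {0,1,2,3,4,6,7} and {5}.
New components: {0,1,2,3,4,5,6,7}
Are 0 and 6 in the same component? yes

Answer: yes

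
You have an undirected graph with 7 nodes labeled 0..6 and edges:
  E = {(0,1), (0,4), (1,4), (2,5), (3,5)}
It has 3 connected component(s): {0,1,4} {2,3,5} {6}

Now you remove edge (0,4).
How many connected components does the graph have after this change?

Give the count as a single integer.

Answer: 3

Derivation:
Initial component count: 3
Remove (0,4): not a bridge. Count unchanged: 3.
  After removal, components: {0,1,4} {2,3,5} {6}
New component count: 3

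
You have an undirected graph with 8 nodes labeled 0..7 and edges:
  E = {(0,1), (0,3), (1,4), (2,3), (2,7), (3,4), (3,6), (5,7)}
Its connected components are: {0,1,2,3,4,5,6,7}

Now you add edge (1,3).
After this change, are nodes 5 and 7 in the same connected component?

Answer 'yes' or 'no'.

Answer: yes

Derivation:
Initial components: {0,1,2,3,4,5,6,7}
Adding edge (1,3): both already in same component {0,1,2,3,4,5,6,7}. No change.
New components: {0,1,2,3,4,5,6,7}
Are 5 and 7 in the same component? yes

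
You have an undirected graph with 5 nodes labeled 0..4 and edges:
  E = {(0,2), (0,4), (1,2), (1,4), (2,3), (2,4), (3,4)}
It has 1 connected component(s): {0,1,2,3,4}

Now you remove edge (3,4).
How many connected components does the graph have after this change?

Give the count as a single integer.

Answer: 1

Derivation:
Initial component count: 1
Remove (3,4): not a bridge. Count unchanged: 1.
  After removal, components: {0,1,2,3,4}
New component count: 1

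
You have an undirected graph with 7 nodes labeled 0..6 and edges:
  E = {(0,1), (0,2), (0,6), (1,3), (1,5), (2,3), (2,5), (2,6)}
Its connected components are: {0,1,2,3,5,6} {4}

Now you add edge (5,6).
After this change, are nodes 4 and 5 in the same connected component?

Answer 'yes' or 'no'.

Answer: no

Derivation:
Initial components: {0,1,2,3,5,6} {4}
Adding edge (5,6): both already in same component {0,1,2,3,5,6}. No change.
New components: {0,1,2,3,5,6} {4}
Are 4 and 5 in the same component? no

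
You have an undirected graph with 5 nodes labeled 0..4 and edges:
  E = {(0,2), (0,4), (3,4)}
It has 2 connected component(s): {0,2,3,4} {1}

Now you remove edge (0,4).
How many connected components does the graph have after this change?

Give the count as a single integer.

Answer: 3

Derivation:
Initial component count: 2
Remove (0,4): it was a bridge. Count increases: 2 -> 3.
  After removal, components: {0,2} {1} {3,4}
New component count: 3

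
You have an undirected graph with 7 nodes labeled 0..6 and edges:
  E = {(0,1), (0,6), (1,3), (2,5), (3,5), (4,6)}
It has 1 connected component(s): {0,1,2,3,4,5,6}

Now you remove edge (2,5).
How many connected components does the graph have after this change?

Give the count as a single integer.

Answer: 2

Derivation:
Initial component count: 1
Remove (2,5): it was a bridge. Count increases: 1 -> 2.
  After removal, components: {0,1,3,4,5,6} {2}
New component count: 2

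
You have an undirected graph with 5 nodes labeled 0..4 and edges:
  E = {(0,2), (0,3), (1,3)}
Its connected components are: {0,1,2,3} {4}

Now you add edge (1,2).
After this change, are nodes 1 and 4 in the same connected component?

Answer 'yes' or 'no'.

Answer: no

Derivation:
Initial components: {0,1,2,3} {4}
Adding edge (1,2): both already in same component {0,1,2,3}. No change.
New components: {0,1,2,3} {4}
Are 1 and 4 in the same component? no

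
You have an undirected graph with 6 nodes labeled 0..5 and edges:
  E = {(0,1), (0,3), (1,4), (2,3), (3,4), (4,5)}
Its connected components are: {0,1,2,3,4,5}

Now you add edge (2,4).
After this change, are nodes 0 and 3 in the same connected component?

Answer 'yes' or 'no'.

Initial components: {0,1,2,3,4,5}
Adding edge (2,4): both already in same component {0,1,2,3,4,5}. No change.
New components: {0,1,2,3,4,5}
Are 0 and 3 in the same component? yes

Answer: yes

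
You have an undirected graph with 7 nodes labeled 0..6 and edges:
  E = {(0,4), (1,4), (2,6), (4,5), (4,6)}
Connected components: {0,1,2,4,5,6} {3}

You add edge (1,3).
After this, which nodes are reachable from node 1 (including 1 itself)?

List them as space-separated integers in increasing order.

Answer: 0 1 2 3 4 5 6

Derivation:
Before: nodes reachable from 1: {0,1,2,4,5,6}
Adding (1,3): merges 1's component with another. Reachability grows.
After: nodes reachable from 1: {0,1,2,3,4,5,6}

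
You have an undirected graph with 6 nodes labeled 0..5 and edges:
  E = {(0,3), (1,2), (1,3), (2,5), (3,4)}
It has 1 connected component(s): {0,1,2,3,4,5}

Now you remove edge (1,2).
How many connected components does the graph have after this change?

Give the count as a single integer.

Answer: 2

Derivation:
Initial component count: 1
Remove (1,2): it was a bridge. Count increases: 1 -> 2.
  After removal, components: {0,1,3,4} {2,5}
New component count: 2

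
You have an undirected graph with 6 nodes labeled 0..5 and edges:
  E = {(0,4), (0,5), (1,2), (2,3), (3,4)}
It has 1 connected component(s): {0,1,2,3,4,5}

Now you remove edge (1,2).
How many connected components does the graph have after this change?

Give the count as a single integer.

Answer: 2

Derivation:
Initial component count: 1
Remove (1,2): it was a bridge. Count increases: 1 -> 2.
  After removal, components: {0,2,3,4,5} {1}
New component count: 2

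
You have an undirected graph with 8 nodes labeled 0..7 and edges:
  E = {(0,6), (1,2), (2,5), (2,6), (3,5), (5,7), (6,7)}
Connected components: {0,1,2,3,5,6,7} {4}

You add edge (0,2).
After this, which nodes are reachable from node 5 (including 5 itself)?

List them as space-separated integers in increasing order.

Before: nodes reachable from 5: {0,1,2,3,5,6,7}
Adding (0,2): both endpoints already in same component. Reachability from 5 unchanged.
After: nodes reachable from 5: {0,1,2,3,5,6,7}

Answer: 0 1 2 3 5 6 7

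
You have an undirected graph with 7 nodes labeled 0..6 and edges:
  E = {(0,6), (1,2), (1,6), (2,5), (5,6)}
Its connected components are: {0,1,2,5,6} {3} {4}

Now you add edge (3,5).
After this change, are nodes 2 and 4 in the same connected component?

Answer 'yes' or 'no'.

Initial components: {0,1,2,5,6} {3} {4}
Adding edge (3,5): merges {3} and {0,1,2,5,6}.
New components: {0,1,2,3,5,6} {4}
Are 2 and 4 in the same component? no

Answer: no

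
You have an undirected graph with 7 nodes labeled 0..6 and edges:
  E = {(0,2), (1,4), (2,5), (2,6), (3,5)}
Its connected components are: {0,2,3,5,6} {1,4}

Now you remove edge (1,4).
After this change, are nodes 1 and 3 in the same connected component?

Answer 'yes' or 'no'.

Answer: no

Derivation:
Initial components: {0,2,3,5,6} {1,4}
Removing edge (1,4): it was a bridge — component count 2 -> 3.
New components: {0,2,3,5,6} {1} {4}
Are 1 and 3 in the same component? no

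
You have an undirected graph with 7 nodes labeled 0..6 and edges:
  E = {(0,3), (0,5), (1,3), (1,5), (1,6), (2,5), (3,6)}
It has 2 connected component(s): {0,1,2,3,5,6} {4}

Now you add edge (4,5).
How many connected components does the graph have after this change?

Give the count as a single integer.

Initial component count: 2
Add (4,5): merges two components. Count decreases: 2 -> 1.
New component count: 1

Answer: 1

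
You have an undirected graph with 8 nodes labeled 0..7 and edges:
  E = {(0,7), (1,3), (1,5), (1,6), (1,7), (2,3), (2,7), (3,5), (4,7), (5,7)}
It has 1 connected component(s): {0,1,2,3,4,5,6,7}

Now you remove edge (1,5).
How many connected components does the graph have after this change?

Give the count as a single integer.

Initial component count: 1
Remove (1,5): not a bridge. Count unchanged: 1.
  After removal, components: {0,1,2,3,4,5,6,7}
New component count: 1

Answer: 1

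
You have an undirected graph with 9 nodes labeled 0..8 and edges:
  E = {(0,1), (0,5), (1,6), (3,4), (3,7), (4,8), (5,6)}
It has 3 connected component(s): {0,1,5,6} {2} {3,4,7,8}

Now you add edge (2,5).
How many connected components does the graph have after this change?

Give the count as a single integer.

Initial component count: 3
Add (2,5): merges two components. Count decreases: 3 -> 2.
New component count: 2

Answer: 2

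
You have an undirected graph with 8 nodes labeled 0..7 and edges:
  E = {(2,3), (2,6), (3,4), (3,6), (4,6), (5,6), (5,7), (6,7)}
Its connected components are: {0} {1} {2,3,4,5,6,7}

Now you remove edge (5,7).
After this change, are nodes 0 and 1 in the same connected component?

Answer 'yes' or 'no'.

Initial components: {0} {1} {2,3,4,5,6,7}
Removing edge (5,7): not a bridge — component count unchanged at 3.
New components: {0} {1} {2,3,4,5,6,7}
Are 0 and 1 in the same component? no

Answer: no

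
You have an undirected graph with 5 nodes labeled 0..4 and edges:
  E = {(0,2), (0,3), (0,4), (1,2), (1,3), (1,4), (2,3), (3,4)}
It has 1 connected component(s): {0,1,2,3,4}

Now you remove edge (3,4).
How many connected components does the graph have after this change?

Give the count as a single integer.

Initial component count: 1
Remove (3,4): not a bridge. Count unchanged: 1.
  After removal, components: {0,1,2,3,4}
New component count: 1

Answer: 1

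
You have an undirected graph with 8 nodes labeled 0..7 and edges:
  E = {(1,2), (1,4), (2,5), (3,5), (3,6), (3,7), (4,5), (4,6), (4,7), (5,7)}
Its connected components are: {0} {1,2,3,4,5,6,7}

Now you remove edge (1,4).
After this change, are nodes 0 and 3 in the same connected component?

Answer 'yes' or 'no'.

Initial components: {0} {1,2,3,4,5,6,7}
Removing edge (1,4): not a bridge — component count unchanged at 2.
New components: {0} {1,2,3,4,5,6,7}
Are 0 and 3 in the same component? no

Answer: no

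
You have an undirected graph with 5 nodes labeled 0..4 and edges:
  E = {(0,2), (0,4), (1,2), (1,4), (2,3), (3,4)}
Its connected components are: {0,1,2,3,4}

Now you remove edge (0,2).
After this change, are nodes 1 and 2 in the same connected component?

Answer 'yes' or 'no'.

Initial components: {0,1,2,3,4}
Removing edge (0,2): not a bridge — component count unchanged at 1.
New components: {0,1,2,3,4}
Are 1 and 2 in the same component? yes

Answer: yes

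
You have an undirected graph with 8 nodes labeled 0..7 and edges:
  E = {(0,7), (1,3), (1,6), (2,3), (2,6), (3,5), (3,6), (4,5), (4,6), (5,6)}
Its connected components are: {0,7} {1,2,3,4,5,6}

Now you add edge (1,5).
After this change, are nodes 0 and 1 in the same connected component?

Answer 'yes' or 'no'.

Answer: no

Derivation:
Initial components: {0,7} {1,2,3,4,5,6}
Adding edge (1,5): both already in same component {1,2,3,4,5,6}. No change.
New components: {0,7} {1,2,3,4,5,6}
Are 0 and 1 in the same component? no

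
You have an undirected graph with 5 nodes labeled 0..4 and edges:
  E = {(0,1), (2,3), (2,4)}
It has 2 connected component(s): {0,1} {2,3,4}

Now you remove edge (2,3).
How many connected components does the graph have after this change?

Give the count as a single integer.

Answer: 3

Derivation:
Initial component count: 2
Remove (2,3): it was a bridge. Count increases: 2 -> 3.
  After removal, components: {0,1} {2,4} {3}
New component count: 3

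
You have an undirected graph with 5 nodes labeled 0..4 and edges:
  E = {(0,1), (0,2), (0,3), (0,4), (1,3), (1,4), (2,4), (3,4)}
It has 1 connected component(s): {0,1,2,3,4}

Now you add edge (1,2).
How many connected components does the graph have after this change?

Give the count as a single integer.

Initial component count: 1
Add (1,2): endpoints already in same component. Count unchanged: 1.
New component count: 1

Answer: 1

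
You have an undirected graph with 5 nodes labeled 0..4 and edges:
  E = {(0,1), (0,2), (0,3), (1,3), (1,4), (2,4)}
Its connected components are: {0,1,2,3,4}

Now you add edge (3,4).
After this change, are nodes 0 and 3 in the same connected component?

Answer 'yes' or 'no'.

Answer: yes

Derivation:
Initial components: {0,1,2,3,4}
Adding edge (3,4): both already in same component {0,1,2,3,4}. No change.
New components: {0,1,2,3,4}
Are 0 and 3 in the same component? yes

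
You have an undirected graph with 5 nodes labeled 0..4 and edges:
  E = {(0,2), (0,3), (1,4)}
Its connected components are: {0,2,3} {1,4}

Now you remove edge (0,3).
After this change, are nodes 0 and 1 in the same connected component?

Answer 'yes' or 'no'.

Answer: no

Derivation:
Initial components: {0,2,3} {1,4}
Removing edge (0,3): it was a bridge — component count 2 -> 3.
New components: {0,2} {1,4} {3}
Are 0 and 1 in the same component? no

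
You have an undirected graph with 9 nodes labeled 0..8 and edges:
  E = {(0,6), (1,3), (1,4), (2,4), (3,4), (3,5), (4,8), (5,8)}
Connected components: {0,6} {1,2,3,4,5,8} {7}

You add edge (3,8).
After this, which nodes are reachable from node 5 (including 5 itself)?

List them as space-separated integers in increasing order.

Answer: 1 2 3 4 5 8

Derivation:
Before: nodes reachable from 5: {1,2,3,4,5,8}
Adding (3,8): both endpoints already in same component. Reachability from 5 unchanged.
After: nodes reachable from 5: {1,2,3,4,5,8}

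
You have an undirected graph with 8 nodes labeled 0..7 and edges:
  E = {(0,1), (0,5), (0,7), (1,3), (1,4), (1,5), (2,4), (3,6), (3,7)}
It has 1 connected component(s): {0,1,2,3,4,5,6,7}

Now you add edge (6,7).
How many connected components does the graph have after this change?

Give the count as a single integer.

Initial component count: 1
Add (6,7): endpoints already in same component. Count unchanged: 1.
New component count: 1

Answer: 1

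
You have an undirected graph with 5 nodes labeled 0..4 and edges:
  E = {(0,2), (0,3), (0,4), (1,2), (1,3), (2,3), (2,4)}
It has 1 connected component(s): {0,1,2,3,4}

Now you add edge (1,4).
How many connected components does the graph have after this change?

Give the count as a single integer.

Initial component count: 1
Add (1,4): endpoints already in same component. Count unchanged: 1.
New component count: 1

Answer: 1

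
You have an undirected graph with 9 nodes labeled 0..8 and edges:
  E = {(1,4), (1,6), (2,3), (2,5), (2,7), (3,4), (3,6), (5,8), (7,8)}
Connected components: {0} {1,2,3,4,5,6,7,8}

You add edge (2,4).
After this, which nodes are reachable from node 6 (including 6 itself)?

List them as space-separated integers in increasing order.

Answer: 1 2 3 4 5 6 7 8

Derivation:
Before: nodes reachable from 6: {1,2,3,4,5,6,7,8}
Adding (2,4): both endpoints already in same component. Reachability from 6 unchanged.
After: nodes reachable from 6: {1,2,3,4,5,6,7,8}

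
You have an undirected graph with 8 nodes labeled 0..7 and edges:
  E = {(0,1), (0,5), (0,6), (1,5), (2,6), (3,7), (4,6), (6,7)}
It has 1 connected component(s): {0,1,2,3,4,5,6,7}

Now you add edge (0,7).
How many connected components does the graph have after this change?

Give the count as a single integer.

Initial component count: 1
Add (0,7): endpoints already in same component. Count unchanged: 1.
New component count: 1

Answer: 1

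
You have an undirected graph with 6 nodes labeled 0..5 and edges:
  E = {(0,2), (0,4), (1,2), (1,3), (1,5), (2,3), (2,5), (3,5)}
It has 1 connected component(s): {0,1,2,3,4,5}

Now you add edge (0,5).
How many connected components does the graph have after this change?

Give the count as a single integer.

Initial component count: 1
Add (0,5): endpoints already in same component. Count unchanged: 1.
New component count: 1

Answer: 1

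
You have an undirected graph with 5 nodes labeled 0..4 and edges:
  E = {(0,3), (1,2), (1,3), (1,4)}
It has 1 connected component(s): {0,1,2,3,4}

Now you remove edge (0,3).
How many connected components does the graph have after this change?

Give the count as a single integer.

Initial component count: 1
Remove (0,3): it was a bridge. Count increases: 1 -> 2.
  After removal, components: {0} {1,2,3,4}
New component count: 2

Answer: 2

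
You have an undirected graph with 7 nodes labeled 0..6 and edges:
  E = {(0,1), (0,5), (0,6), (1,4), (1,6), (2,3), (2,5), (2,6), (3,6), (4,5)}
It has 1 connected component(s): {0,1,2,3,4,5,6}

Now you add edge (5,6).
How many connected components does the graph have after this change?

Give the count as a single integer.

Initial component count: 1
Add (5,6): endpoints already in same component. Count unchanged: 1.
New component count: 1

Answer: 1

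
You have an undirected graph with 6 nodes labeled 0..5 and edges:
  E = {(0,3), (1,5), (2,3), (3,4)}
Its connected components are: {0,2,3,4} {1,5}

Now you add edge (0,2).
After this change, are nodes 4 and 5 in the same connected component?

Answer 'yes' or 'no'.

Initial components: {0,2,3,4} {1,5}
Adding edge (0,2): both already in same component {0,2,3,4}. No change.
New components: {0,2,3,4} {1,5}
Are 4 and 5 in the same component? no

Answer: no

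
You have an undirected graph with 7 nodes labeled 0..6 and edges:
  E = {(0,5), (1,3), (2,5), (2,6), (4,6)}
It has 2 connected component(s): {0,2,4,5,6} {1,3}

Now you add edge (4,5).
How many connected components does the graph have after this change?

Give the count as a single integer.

Initial component count: 2
Add (4,5): endpoints already in same component. Count unchanged: 2.
New component count: 2

Answer: 2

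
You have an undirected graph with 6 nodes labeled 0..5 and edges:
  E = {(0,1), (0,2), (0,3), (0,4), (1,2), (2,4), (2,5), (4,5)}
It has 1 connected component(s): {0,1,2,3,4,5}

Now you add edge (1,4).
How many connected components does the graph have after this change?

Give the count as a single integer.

Answer: 1

Derivation:
Initial component count: 1
Add (1,4): endpoints already in same component. Count unchanged: 1.
New component count: 1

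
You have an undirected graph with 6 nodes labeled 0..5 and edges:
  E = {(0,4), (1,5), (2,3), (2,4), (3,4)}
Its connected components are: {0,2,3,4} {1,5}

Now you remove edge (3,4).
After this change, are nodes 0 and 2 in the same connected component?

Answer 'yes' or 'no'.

Answer: yes

Derivation:
Initial components: {0,2,3,4} {1,5}
Removing edge (3,4): not a bridge — component count unchanged at 2.
New components: {0,2,3,4} {1,5}
Are 0 and 2 in the same component? yes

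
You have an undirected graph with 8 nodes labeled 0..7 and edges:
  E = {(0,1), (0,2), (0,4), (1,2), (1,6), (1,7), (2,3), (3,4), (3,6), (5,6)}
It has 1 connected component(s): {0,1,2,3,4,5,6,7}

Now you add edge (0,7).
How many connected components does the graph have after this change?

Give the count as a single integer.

Initial component count: 1
Add (0,7): endpoints already in same component. Count unchanged: 1.
New component count: 1

Answer: 1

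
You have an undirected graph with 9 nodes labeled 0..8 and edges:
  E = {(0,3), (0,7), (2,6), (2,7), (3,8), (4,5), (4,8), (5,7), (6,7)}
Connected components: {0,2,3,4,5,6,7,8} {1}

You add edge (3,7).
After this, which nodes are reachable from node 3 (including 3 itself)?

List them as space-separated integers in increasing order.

Answer: 0 2 3 4 5 6 7 8

Derivation:
Before: nodes reachable from 3: {0,2,3,4,5,6,7,8}
Adding (3,7): both endpoints already in same component. Reachability from 3 unchanged.
After: nodes reachable from 3: {0,2,3,4,5,6,7,8}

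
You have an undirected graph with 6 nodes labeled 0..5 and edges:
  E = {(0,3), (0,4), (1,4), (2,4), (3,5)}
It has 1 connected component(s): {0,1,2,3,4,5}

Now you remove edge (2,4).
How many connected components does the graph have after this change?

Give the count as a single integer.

Initial component count: 1
Remove (2,4): it was a bridge. Count increases: 1 -> 2.
  After removal, components: {0,1,3,4,5} {2}
New component count: 2

Answer: 2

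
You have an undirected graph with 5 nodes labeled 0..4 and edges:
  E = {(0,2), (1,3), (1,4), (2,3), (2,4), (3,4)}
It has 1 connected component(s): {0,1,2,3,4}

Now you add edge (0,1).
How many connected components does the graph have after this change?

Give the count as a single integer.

Answer: 1

Derivation:
Initial component count: 1
Add (0,1): endpoints already in same component. Count unchanged: 1.
New component count: 1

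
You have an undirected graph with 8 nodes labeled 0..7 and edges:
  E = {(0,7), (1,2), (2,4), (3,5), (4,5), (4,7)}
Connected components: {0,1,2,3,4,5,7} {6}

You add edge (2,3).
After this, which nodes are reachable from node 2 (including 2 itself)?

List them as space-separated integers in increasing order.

Answer: 0 1 2 3 4 5 7

Derivation:
Before: nodes reachable from 2: {0,1,2,3,4,5,7}
Adding (2,3): both endpoints already in same component. Reachability from 2 unchanged.
After: nodes reachable from 2: {0,1,2,3,4,5,7}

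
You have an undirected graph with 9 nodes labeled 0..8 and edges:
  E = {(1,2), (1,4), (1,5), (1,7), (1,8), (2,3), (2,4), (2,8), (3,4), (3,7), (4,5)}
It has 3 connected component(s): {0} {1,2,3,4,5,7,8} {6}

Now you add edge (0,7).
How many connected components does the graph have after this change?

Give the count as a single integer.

Initial component count: 3
Add (0,7): merges two components. Count decreases: 3 -> 2.
New component count: 2

Answer: 2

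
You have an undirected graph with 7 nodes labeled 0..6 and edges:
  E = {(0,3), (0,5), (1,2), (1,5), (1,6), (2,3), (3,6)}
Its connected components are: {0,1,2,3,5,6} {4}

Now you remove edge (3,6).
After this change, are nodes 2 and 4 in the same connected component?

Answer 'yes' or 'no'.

Answer: no

Derivation:
Initial components: {0,1,2,3,5,6} {4}
Removing edge (3,6): not a bridge — component count unchanged at 2.
New components: {0,1,2,3,5,6} {4}
Are 2 and 4 in the same component? no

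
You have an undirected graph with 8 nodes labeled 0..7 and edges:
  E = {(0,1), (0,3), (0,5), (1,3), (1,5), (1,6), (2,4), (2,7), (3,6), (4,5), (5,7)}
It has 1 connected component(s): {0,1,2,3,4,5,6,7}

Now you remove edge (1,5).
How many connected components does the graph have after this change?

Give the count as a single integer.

Answer: 1

Derivation:
Initial component count: 1
Remove (1,5): not a bridge. Count unchanged: 1.
  After removal, components: {0,1,2,3,4,5,6,7}
New component count: 1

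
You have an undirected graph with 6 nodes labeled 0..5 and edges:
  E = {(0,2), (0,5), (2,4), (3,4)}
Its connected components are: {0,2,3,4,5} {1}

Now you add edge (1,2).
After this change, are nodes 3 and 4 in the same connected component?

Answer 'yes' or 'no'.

Answer: yes

Derivation:
Initial components: {0,2,3,4,5} {1}
Adding edge (1,2): merges {1} and {0,2,3,4,5}.
New components: {0,1,2,3,4,5}
Are 3 and 4 in the same component? yes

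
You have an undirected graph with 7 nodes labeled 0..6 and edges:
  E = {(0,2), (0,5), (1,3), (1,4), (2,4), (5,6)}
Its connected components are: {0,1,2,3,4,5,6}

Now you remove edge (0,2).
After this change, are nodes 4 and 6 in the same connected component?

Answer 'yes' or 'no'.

Answer: no

Derivation:
Initial components: {0,1,2,3,4,5,6}
Removing edge (0,2): it was a bridge — component count 1 -> 2.
New components: {0,5,6} {1,2,3,4}
Are 4 and 6 in the same component? no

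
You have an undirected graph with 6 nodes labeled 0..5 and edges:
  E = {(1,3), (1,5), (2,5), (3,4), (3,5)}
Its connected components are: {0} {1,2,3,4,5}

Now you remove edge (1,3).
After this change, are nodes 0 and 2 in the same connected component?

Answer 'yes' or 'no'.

Initial components: {0} {1,2,3,4,5}
Removing edge (1,3): not a bridge — component count unchanged at 2.
New components: {0} {1,2,3,4,5}
Are 0 and 2 in the same component? no

Answer: no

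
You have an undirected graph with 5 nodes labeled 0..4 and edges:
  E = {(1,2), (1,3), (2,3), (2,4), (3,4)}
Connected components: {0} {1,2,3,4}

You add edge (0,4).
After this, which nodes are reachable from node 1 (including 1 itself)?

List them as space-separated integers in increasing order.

Before: nodes reachable from 1: {1,2,3,4}
Adding (0,4): merges 1's component with another. Reachability grows.
After: nodes reachable from 1: {0,1,2,3,4}

Answer: 0 1 2 3 4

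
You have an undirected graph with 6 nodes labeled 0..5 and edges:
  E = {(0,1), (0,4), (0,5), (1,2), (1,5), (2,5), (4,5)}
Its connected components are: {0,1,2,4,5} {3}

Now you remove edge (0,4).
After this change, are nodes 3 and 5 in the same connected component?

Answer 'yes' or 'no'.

Initial components: {0,1,2,4,5} {3}
Removing edge (0,4): not a bridge — component count unchanged at 2.
New components: {0,1,2,4,5} {3}
Are 3 and 5 in the same component? no

Answer: no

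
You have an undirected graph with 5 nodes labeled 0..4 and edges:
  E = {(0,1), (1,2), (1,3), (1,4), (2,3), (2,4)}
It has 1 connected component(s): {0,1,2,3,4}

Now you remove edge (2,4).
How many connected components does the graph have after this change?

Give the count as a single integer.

Answer: 1

Derivation:
Initial component count: 1
Remove (2,4): not a bridge. Count unchanged: 1.
  After removal, components: {0,1,2,3,4}
New component count: 1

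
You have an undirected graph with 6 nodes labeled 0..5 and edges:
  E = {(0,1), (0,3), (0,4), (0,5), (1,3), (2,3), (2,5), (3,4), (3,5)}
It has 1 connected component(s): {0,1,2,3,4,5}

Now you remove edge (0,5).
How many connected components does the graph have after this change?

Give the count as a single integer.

Answer: 1

Derivation:
Initial component count: 1
Remove (0,5): not a bridge. Count unchanged: 1.
  After removal, components: {0,1,2,3,4,5}
New component count: 1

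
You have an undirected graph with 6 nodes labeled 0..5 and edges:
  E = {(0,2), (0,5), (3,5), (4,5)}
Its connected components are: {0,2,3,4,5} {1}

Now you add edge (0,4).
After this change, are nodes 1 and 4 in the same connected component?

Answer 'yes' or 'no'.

Answer: no

Derivation:
Initial components: {0,2,3,4,5} {1}
Adding edge (0,4): both already in same component {0,2,3,4,5}. No change.
New components: {0,2,3,4,5} {1}
Are 1 and 4 in the same component? no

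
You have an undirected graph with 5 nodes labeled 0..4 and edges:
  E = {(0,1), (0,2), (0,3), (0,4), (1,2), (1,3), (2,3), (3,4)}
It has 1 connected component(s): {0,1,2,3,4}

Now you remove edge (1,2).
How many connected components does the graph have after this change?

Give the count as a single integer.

Answer: 1

Derivation:
Initial component count: 1
Remove (1,2): not a bridge. Count unchanged: 1.
  After removal, components: {0,1,2,3,4}
New component count: 1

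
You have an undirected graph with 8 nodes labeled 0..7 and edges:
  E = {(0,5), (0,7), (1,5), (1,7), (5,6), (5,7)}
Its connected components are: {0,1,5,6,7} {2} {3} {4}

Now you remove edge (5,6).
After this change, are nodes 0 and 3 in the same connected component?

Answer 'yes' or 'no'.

Answer: no

Derivation:
Initial components: {0,1,5,6,7} {2} {3} {4}
Removing edge (5,6): it was a bridge — component count 4 -> 5.
New components: {0,1,5,7} {2} {3} {4} {6}
Are 0 and 3 in the same component? no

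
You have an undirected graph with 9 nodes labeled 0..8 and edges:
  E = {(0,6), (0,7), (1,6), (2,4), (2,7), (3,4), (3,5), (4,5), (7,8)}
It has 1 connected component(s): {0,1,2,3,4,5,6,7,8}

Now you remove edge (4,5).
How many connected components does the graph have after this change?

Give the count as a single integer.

Initial component count: 1
Remove (4,5): not a bridge. Count unchanged: 1.
  After removal, components: {0,1,2,3,4,5,6,7,8}
New component count: 1

Answer: 1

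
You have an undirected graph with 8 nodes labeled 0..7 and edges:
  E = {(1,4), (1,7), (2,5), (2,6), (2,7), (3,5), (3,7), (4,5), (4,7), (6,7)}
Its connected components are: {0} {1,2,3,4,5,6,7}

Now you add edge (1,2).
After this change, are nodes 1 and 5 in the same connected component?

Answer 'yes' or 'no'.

Answer: yes

Derivation:
Initial components: {0} {1,2,3,4,5,6,7}
Adding edge (1,2): both already in same component {1,2,3,4,5,6,7}. No change.
New components: {0} {1,2,3,4,5,6,7}
Are 1 and 5 in the same component? yes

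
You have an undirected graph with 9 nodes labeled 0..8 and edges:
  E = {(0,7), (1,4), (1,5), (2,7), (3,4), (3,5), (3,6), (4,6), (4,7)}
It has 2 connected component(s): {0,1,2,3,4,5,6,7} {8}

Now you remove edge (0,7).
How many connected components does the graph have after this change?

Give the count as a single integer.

Answer: 3

Derivation:
Initial component count: 2
Remove (0,7): it was a bridge. Count increases: 2 -> 3.
  After removal, components: {0} {1,2,3,4,5,6,7} {8}
New component count: 3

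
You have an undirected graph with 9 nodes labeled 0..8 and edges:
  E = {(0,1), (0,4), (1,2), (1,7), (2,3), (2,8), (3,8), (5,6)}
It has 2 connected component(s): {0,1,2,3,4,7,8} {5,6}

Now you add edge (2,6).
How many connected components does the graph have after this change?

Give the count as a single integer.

Initial component count: 2
Add (2,6): merges two components. Count decreases: 2 -> 1.
New component count: 1

Answer: 1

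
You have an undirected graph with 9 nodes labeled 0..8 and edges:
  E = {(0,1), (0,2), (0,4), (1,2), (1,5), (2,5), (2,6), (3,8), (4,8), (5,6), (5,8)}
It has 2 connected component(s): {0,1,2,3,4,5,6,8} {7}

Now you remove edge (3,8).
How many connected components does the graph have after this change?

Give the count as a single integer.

Answer: 3

Derivation:
Initial component count: 2
Remove (3,8): it was a bridge. Count increases: 2 -> 3.
  After removal, components: {0,1,2,4,5,6,8} {3} {7}
New component count: 3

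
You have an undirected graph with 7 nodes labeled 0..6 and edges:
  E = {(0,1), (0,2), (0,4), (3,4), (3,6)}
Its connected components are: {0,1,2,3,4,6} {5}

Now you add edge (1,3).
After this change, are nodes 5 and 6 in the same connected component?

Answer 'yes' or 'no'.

Answer: no

Derivation:
Initial components: {0,1,2,3,4,6} {5}
Adding edge (1,3): both already in same component {0,1,2,3,4,6}. No change.
New components: {0,1,2,3,4,6} {5}
Are 5 and 6 in the same component? no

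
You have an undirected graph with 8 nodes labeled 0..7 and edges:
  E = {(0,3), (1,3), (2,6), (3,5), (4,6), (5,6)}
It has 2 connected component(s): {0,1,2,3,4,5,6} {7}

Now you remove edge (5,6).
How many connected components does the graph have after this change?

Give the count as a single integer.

Initial component count: 2
Remove (5,6): it was a bridge. Count increases: 2 -> 3.
  After removal, components: {0,1,3,5} {2,4,6} {7}
New component count: 3

Answer: 3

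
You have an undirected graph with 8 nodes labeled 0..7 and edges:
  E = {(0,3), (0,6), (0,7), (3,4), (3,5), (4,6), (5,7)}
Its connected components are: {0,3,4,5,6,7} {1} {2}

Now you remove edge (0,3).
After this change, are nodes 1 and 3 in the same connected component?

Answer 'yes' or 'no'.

Initial components: {0,3,4,5,6,7} {1} {2}
Removing edge (0,3): not a bridge — component count unchanged at 3.
New components: {0,3,4,5,6,7} {1} {2}
Are 1 and 3 in the same component? no

Answer: no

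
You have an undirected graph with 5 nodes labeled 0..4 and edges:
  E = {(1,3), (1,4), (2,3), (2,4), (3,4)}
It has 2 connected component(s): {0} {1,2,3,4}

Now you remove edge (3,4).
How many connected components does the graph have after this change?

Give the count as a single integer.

Answer: 2

Derivation:
Initial component count: 2
Remove (3,4): not a bridge. Count unchanged: 2.
  After removal, components: {0} {1,2,3,4}
New component count: 2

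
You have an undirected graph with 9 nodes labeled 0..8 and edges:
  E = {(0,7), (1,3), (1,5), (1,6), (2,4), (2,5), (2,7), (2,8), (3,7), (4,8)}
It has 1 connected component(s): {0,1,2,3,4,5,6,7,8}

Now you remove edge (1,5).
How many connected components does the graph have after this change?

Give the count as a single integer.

Initial component count: 1
Remove (1,5): not a bridge. Count unchanged: 1.
  After removal, components: {0,1,2,3,4,5,6,7,8}
New component count: 1

Answer: 1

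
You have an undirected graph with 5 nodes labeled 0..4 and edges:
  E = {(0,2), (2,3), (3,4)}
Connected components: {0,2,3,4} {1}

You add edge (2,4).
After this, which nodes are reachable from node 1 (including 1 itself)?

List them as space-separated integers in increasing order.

Answer: 1

Derivation:
Before: nodes reachable from 1: {1}
Adding (2,4): both endpoints already in same component. Reachability from 1 unchanged.
After: nodes reachable from 1: {1}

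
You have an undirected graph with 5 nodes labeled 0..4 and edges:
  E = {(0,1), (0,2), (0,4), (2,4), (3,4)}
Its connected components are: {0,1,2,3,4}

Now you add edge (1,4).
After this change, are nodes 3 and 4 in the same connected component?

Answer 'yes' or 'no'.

Answer: yes

Derivation:
Initial components: {0,1,2,3,4}
Adding edge (1,4): both already in same component {0,1,2,3,4}. No change.
New components: {0,1,2,3,4}
Are 3 and 4 in the same component? yes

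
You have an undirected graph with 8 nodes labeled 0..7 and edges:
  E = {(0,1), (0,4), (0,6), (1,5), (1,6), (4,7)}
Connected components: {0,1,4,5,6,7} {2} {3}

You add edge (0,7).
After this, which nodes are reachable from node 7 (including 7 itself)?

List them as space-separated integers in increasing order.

Answer: 0 1 4 5 6 7

Derivation:
Before: nodes reachable from 7: {0,1,4,5,6,7}
Adding (0,7): both endpoints already in same component. Reachability from 7 unchanged.
After: nodes reachable from 7: {0,1,4,5,6,7}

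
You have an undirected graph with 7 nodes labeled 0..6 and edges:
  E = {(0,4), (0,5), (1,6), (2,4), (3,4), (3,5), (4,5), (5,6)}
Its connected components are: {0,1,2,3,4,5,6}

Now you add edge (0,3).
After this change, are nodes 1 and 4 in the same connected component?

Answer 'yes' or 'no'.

Answer: yes

Derivation:
Initial components: {0,1,2,3,4,5,6}
Adding edge (0,3): both already in same component {0,1,2,3,4,5,6}. No change.
New components: {0,1,2,3,4,5,6}
Are 1 and 4 in the same component? yes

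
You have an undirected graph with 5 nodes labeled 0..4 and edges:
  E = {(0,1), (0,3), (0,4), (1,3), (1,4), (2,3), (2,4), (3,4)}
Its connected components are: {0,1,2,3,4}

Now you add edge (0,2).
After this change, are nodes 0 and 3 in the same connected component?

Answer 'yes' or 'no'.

Initial components: {0,1,2,3,4}
Adding edge (0,2): both already in same component {0,1,2,3,4}. No change.
New components: {0,1,2,3,4}
Are 0 and 3 in the same component? yes

Answer: yes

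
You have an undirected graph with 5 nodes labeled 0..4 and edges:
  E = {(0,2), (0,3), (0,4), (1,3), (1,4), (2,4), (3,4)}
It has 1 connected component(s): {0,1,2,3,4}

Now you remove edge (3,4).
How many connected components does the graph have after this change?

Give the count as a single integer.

Initial component count: 1
Remove (3,4): not a bridge. Count unchanged: 1.
  After removal, components: {0,1,2,3,4}
New component count: 1

Answer: 1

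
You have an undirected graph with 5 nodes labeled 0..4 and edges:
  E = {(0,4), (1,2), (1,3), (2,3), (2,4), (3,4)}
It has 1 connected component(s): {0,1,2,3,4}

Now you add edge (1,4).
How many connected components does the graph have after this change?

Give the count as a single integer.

Answer: 1

Derivation:
Initial component count: 1
Add (1,4): endpoints already in same component. Count unchanged: 1.
New component count: 1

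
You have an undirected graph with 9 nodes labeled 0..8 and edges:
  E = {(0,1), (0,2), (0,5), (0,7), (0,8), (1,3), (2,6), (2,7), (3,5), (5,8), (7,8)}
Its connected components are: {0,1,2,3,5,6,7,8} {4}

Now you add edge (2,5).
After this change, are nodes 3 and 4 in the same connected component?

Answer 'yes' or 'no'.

Answer: no

Derivation:
Initial components: {0,1,2,3,5,6,7,8} {4}
Adding edge (2,5): both already in same component {0,1,2,3,5,6,7,8}. No change.
New components: {0,1,2,3,5,6,7,8} {4}
Are 3 and 4 in the same component? no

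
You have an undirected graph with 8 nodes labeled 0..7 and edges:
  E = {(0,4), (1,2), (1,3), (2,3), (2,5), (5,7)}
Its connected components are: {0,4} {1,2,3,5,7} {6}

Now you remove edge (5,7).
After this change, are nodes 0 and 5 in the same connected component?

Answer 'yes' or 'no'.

Initial components: {0,4} {1,2,3,5,7} {6}
Removing edge (5,7): it was a bridge — component count 3 -> 4.
New components: {0,4} {1,2,3,5} {6} {7}
Are 0 and 5 in the same component? no

Answer: no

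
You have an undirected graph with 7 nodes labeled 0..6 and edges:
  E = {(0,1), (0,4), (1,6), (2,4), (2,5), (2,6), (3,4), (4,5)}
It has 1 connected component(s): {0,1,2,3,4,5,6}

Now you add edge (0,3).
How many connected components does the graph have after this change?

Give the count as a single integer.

Initial component count: 1
Add (0,3): endpoints already in same component. Count unchanged: 1.
New component count: 1

Answer: 1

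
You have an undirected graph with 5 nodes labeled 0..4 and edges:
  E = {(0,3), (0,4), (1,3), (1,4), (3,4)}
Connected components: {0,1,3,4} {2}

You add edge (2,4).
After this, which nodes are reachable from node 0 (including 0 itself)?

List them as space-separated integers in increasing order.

Answer: 0 1 2 3 4

Derivation:
Before: nodes reachable from 0: {0,1,3,4}
Adding (2,4): merges 0's component with another. Reachability grows.
After: nodes reachable from 0: {0,1,2,3,4}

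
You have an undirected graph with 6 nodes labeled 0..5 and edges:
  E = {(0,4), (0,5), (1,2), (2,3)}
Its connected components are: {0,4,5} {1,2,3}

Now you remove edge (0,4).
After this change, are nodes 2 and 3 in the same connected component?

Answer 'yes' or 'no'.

Initial components: {0,4,5} {1,2,3}
Removing edge (0,4): it was a bridge — component count 2 -> 3.
New components: {0,5} {1,2,3} {4}
Are 2 and 3 in the same component? yes

Answer: yes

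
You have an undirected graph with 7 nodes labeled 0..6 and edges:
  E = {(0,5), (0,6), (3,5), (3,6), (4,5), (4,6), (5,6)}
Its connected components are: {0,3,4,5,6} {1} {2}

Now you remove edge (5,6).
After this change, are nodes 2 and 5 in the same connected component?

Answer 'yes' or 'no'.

Answer: no

Derivation:
Initial components: {0,3,4,5,6} {1} {2}
Removing edge (5,6): not a bridge — component count unchanged at 3.
New components: {0,3,4,5,6} {1} {2}
Are 2 and 5 in the same component? no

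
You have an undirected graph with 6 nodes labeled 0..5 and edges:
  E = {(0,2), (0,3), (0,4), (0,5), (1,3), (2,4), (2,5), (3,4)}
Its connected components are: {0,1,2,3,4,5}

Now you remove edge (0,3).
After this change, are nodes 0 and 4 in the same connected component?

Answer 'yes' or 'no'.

Initial components: {0,1,2,3,4,5}
Removing edge (0,3): not a bridge — component count unchanged at 1.
New components: {0,1,2,3,4,5}
Are 0 and 4 in the same component? yes

Answer: yes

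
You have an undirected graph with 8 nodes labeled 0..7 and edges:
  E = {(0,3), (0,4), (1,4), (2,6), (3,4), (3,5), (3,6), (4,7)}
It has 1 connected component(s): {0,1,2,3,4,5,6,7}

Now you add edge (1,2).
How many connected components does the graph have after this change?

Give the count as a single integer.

Initial component count: 1
Add (1,2): endpoints already in same component. Count unchanged: 1.
New component count: 1

Answer: 1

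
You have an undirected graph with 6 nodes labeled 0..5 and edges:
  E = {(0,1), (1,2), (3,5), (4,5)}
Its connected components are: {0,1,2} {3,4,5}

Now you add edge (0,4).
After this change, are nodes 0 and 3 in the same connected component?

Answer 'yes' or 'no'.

Initial components: {0,1,2} {3,4,5}
Adding edge (0,4): merges {0,1,2} and {3,4,5}.
New components: {0,1,2,3,4,5}
Are 0 and 3 in the same component? yes

Answer: yes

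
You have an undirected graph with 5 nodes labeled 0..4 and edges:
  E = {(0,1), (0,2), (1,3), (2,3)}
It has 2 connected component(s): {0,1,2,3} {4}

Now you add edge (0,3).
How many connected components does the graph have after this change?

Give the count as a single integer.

Answer: 2

Derivation:
Initial component count: 2
Add (0,3): endpoints already in same component. Count unchanged: 2.
New component count: 2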